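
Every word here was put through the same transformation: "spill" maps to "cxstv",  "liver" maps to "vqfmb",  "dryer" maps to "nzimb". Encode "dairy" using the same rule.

Shifts by position in spill: pos 0: s→c (+10), pos 1: p→x (+8), pos 2: i→s (+10), pos 3: l→t (+8) — repeating every 2. The shifts repeat in a cycle of length 2: positions 0,1,… shift by +10, +8, then the pattern repeats.
Applying it to dairy: d+10=n, a+8=i, i+10=s, r+8=z, y+10=i.

niszi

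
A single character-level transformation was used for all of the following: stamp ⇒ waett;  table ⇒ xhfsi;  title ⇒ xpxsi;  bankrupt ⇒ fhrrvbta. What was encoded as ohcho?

Shifts by position in stamp: pos 0: s→w (+4), pos 1: t→a (+7), pos 2: a→e (+4), pos 3: m→t (+7) — repeating every 2. It's a Vigenère-style cipher with numeric key [4,7]: position i shifts by key[i mod 2].
Decoding ohcho: o−4=k, h−7=a, c−4=y, h−7=a, o−4=k.

kayak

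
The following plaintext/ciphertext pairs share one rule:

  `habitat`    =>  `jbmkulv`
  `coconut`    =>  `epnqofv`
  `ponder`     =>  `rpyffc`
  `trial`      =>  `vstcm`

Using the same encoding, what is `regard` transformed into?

Shifts by position in habitat: pos 0: h→j (+2), pos 1: a→b (+1), pos 2: b→m (+11), pos 3: i→k (+2), pos 4: t→u (+1), pos 5: a→l (+11) — repeating every 3. The shifts repeat in a cycle of length 3: positions 0,1,… shift by +2, +1, +11, then the pattern repeats.
On regard: r+2=t, e+1=f, g+11=r, a+2=c, r+1=s, d+11=o.

tfrcso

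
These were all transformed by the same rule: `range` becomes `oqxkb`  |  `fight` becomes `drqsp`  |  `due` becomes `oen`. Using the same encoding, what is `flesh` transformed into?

rcovp

The output letters match the input read backwards, each shifted +10: range reversed is egnar. The word is reversed, then every letter is shifted forward by 10.
Applying it to flesh: reverse → hself; then shift: h+10=r, s+10=c, e+10=o, l+10=v, f+10=p.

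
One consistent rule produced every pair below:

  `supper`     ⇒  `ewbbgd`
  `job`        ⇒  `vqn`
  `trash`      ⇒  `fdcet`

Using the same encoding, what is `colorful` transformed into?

oqxqdrwx

The shift depends on letter class: consonant s→e is +12, but vowel u→w is +2. Vowels shift forward by 2 and consonants shift forward by 12.
For colorful: c(cons)+12=o, o(vowel)+2=q, l(cons)+12=x, o(vowel)+2=q, r(cons)+12=d, f(cons)+12=r, u(vowel)+2=w, l(cons)+12=x.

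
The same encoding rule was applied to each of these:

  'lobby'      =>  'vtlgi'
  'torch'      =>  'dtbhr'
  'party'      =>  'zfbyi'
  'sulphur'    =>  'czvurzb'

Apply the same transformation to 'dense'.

Shifts by position in lobby: pos 0: l→v (+10), pos 1: o→t (+5), pos 2: b→l (+10), pos 3: b→g (+5) — repeating every 2. A repeating key of period 2 is used — shifts +10, +5 over and over.
For dense: d+10=n, e+5=j, n+10=x, s+5=x, e+10=o.

njxxo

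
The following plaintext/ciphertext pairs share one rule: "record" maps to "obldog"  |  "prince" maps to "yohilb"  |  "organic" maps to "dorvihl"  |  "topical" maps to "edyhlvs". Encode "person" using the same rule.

r(17)→o(14) and e(4)→b(1) fit y≡21x+21 (mod 26); the inverse of 21 mod 26 is 5. Treating letters as 0–25, the rule is x ↦ 21x + 21 (mod 26).
For person: p(15)→21·15+21≡24=y; e(4)→21·4+21≡1=b; r(17)→21·17+21≡14=o; s(18)→21·18+21≡9=j; o(14)→21·14+21≡3=d; n(13)→21·13+21≡8=i (all mod 26).

ybojdi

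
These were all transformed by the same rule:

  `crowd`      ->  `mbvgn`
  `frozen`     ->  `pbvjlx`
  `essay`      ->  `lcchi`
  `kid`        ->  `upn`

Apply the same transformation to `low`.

The shift depends on letter class: consonant c→m is +10, but vowel o→v is +7. Vowels shift forward by 7 and consonants shift forward by 10.
For low: l(cons)+10=v, o(vowel)+7=v, w(cons)+10=g.

vvg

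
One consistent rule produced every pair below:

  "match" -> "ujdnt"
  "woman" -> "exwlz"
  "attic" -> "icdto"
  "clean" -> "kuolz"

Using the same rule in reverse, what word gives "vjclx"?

nasal

In match: m→u is +8, a→j is +9, t→d is +10, c→n is +11 — the shift increases by 1 each position. Each letter shifts forward by (position + 8), i.e. 8, 9, 10, … — the shift grows by one for each successive letter.
Reversing it on vjclx: v−8=n, j−9=a, c−10=s, l−11=a, x−12=l.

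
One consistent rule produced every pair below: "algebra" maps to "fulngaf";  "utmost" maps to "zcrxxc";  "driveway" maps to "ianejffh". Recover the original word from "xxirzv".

sodium

The shifts repeat in a cycle of length 2: positions 0,1,… shift by +5, +9, then the pattern repeats.
Undoing it on xxirzv: x−5=s, x−9=o, i−5=d, r−9=i, z−5=u, v−9=m.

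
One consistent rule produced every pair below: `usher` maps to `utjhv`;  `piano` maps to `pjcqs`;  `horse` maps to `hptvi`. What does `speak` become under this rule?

sqgdo

In usher: u→u is +0, s→t is +1, h→j is +2, e→h is +3 — the shift increases by 1 each position. Each letter shifts forward by its position index (0, 1, 2, …) — the shift grows by one for each successive letter.
On speak: s+0=s, p+1=q, e+2=g, a+3=d, k+4=o.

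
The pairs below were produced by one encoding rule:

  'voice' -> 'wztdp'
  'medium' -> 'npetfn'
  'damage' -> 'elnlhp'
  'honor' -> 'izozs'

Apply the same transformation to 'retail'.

spultm

The shift depends on letter class: consonant v→w is +1, but vowel o→z is +11. Vowels shift forward by 11 and consonants shift forward by 1.
On retail: r(cons)+1=s, e(vowel)+11=p, t(cons)+1=u, a(vowel)+11=l, i(vowel)+11=t, l(cons)+1=m.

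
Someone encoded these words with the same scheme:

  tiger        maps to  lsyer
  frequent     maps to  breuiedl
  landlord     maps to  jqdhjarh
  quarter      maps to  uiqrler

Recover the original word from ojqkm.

slack

t(19)→l(11) and i(8)→s(18) fit y≡23x+16 (mod 26); the inverse of 23 mod 26 is 17. This is an affine cipher: with a=0,…,z=25, each position x becomes (23x+16) mod 26.
Undoing it on ojqkm: o(14)→17·(14−16)≡18=s; j(9)→17·(9−16)≡11=l; q(16)→17·(16−16)≡0=a; k(10)→17·(10−16)≡2=c; m(12)→17·(12−16)≡10=k (all mod 26).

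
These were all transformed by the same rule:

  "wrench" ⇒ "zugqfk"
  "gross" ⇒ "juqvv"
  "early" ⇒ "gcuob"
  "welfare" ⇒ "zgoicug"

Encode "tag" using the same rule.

The shift depends on letter class: consonant w→z is +3, but vowel e→g is +2. The rule splits by letter class: vowels +2, consonants +3.
Applying it to tag: t(cons)+3=w, a(vowel)+2=c, g(cons)+3=j.

wcj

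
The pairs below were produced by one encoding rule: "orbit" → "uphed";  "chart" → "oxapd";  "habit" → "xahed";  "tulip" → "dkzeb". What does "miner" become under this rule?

o(14)→u(20) and r(17)→p(15) fit y≡7x+0 (mod 26); the inverse of 7 mod 26 is 15. Each letter's alphabet position (a=0..z=25) is mapped through 7·x+0 mod 26 — an affine cipher.
For miner: m(12)→7·12+0≡6=g; i(8)→7·8+0≡4=e; n(13)→7·13+0≡13=n; e(4)→7·4+0≡2=c; r(17)→7·17+0≡15=p (all mod 26).

gencp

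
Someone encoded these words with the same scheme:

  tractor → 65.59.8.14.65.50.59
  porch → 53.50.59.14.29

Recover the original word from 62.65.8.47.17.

stand

t(#20)→65 and r(#18)→59: differences scale by 3, so n = 3·pos + 5. The formula is n = 3×(alphabet index, a=1) + 5.
Decoding 62.65.8.47.17: 62→(62−5)÷3=19=s, 65→(65−5)÷3=20=t, 8→(8−5)÷3=1=a, 47→(47−5)÷3=14=n, 17→(17−5)÷3=4=d.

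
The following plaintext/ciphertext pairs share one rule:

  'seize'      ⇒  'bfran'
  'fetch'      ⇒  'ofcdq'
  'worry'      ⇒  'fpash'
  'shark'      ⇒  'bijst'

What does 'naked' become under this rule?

wbtfm

The shifts repeat in a cycle of length 2: positions 0,1,… shift by +9, +1, then the pattern repeats.
On naked: n+9=w, a+1=b, k+9=t, e+1=f, d+9=m.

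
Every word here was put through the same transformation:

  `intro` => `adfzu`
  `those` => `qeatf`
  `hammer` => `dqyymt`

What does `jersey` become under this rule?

The output letters match the input read backwards, each shifted +12: intro reversed is ortni. Two steps: reverse the string, then apply a Caesar shift of +12.
For jersey: reverse → yesrej; then shift: y+12=k, e+12=q, s+12=e, r+12=d, e+12=q, j+12=v.

kqedqv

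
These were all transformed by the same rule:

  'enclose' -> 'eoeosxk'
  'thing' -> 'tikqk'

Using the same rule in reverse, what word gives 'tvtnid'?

turkey

In enclose: e→e is +0, n→o is +1, c→e is +2, l→o is +3 — the shift increases by 1 each position. Each letter shifts forward by its position index (0, 1, 2, …) — the shift grows by one for each successive letter.
Reversing it on tvtnid: t−0=t, v−1=u, t−2=r, n−3=k, i−4=e, d−5=y.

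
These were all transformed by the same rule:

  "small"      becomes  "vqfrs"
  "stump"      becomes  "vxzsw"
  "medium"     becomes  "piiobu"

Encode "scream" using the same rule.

vgwkhu

In small: s→v is +3, m→q is +4, a→f is +5, l→r is +6 — the shift increases by 1 each position. Letter i (0-indexed) is shifted by i+3, so successive shifts are 3, 4, 5, ….
On scream: s+3=v, c+4=g, r+5=w, e+6=k, a+7=h, m+8=u.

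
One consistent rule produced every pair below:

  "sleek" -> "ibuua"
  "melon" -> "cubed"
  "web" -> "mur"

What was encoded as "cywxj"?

might

Compare letters: s→i is +16, l→b is +16, e→u is +16 — a constant shift. Every letter moves 16 places later in the alphabet, wrapping around z→a.
Reversing it on cywxj: c−16=m, y−16=i, w−16=g, x−16=h, j−16=t.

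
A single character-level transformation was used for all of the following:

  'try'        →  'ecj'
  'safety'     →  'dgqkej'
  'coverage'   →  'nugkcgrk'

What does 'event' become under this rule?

The shift depends on letter class: consonant t→e is +11, but vowel a→g is +6. Two shifts are in play — +6 for a/e/i/o/u, +11 for every other letter.
Applying it to event: e(vowel)+6=k, v(cons)+11=g, e(vowel)+6=k, n(cons)+11=y, t(cons)+11=e.

kgkye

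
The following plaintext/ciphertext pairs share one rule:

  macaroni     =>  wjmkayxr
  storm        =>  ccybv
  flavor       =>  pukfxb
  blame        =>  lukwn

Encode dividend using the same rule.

Shifts by position in macaroni: pos 0: m→w (+10), pos 1: a→j (+9), pos 2: c→m (+10), pos 3: a→k (+10), pos 4: r→a (+9), pos 5: o→y (+10) — repeating every 3. A repeating key of period 3 is used — shifts +10, +9, +10 over and over.
For dividend: d+10=n, i+9=r, v+10=f, i+10=s, d+9=m, e+10=o, n+10=x, d+9=m.

nrfsmoxm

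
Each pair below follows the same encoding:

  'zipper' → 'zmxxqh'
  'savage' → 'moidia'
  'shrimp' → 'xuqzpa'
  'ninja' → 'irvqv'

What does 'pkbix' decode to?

patch

The output letters match the input read backwards, each shifted +8: zipper reversed is reppiz. The word is reversed, then every letter is shifted forward by 8.
Undoing it on pkbix: shift back: p−8=h, k−8=c, b−8=t, i−8=a, x−8=p → hctap; then reverse → patch.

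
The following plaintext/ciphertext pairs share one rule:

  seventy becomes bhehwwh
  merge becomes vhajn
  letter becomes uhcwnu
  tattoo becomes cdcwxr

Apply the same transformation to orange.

Shifts by position in seventy: pos 0: s→b (+9), pos 1: e→h (+3), pos 2: v→e (+9), pos 3: e→h (+3) — repeating every 2. It's a Vigenère-style cipher with numeric key [9,3]: position i shifts by key[i mod 2].
On orange: o+9=x, r+3=u, a+9=j, n+3=q, g+9=p, e+3=h.

xujqph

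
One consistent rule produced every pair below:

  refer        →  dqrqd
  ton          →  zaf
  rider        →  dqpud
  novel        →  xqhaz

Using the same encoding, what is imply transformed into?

The output letters match the input read backwards, each shifted +12: refer reversed is refer. The word is reversed, then every letter is shifted forward by 12.
For imply: reverse → ylpmi; then shift: y+12=k, l+12=x, p+12=b, m+12=y, i+12=u.

kxbyu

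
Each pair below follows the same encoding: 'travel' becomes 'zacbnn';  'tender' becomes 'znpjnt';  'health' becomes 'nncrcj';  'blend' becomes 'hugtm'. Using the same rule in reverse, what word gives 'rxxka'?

lover

It's a Vigenère-style cipher with numeric key [6,9,2]: position i shifts by key[i mod 3].
Decoding rxxka: r−6=l, x−9=o, x−2=v, k−6=e, a−9=r.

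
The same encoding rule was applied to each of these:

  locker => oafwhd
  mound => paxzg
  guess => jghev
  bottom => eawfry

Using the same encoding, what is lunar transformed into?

ogqmu

The shifts repeat in a cycle of length 2: positions 0,1,… shift by +3, +12, then the pattern repeats.
On lunar: l+3=o, u+12=g, n+3=q, a+12=m, r+3=u.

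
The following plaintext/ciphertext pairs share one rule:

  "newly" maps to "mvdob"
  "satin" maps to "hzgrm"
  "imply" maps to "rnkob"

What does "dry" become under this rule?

Each pair mirrors across the alphabet (n↔m, e↔v, w↔d): positions sum to 25. Each letter is replaced by its mirror in the alphabet: a↔z, b↔y, c↔x, and so on (the Atbash cipher).
On dry: d↔w, r↔i, y↔b.

wib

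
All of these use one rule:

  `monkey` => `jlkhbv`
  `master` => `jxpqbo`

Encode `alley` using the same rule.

Compare letters: m→j is +23, o→l is +23, n→k is +23 — a constant shift. Each letter is shifted forward by 23 in the alphabet (a Caesar shift of +23).
For alley: a+23=x, l+23=i, l+23=i, e+23=b, y+23=v.

xiibv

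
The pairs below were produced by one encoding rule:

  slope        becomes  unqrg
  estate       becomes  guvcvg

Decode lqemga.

jockey

This is a Caesar cipher with shift 2.
Decoding lqemga: l−2=j, q−2=o, e−2=c, m−2=k, g−2=e, a−2=y.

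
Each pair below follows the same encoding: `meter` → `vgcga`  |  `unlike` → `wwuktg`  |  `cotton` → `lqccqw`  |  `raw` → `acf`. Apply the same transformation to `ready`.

The shift depends on letter class: consonant m→v is +9, but vowel e→g is +2. The rule splits by letter class: vowels +2, consonants +9.
On ready: r(cons)+9=a, e(vowel)+2=g, a(vowel)+2=c, d(cons)+9=m, y(cons)+9=h.

agcmh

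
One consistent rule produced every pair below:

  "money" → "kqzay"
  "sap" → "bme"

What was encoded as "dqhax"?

The output letters match the input read backwards, each shifted +12: money reversed is yenom. Two steps: reverse the string, then apply a Caesar shift of +12.
Decoding dqhax: shift back: d−12=r, q−12=e, h−12=v, a−12=o, x−12=l → revol; then reverse → lover.

lover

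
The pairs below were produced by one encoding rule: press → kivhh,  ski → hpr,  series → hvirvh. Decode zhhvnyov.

Each pair mirrors across the alphabet (p↔k, r↔i, e↔v): positions sum to 25. This is the alphabet-reversal cipher (Atbash): a becomes z, b becomes y, etc.
Undoing it on zhhvnyov: z↔a, h↔s, h↔s, v↔e, n↔m, y↔b, o↔l, v↔e.

assemble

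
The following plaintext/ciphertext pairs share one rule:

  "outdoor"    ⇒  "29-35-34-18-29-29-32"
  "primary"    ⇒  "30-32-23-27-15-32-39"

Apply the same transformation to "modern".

27-29-18-19-32-28

o is letter #15 and maps to 29: an offset of 14. The number is (letter's place in the alphabet, a=1) + 14.
Applying it to modern: m=13→27, o=15→29, d=4→18, e=5→19, r=18→32, n=14→28.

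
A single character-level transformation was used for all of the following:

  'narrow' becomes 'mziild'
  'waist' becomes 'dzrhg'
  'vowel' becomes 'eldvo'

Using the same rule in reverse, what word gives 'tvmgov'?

Each pair mirrors across the alphabet (n↔m, a↔z, r↔i): positions sum to 25. Letters are reflected about the middle of the alphabet (position → 25−position): Atbash.
Reversing it on tvmgov: t↔g, v↔e, m↔n, g↔t, o↔l, v↔e.

gentle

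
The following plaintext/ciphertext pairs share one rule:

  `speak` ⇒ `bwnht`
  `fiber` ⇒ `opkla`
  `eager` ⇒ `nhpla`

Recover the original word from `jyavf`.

arrow

Shifts by position in speak: pos 0: s→b (+9), pos 1: p→w (+7), pos 2: e→n (+9), pos 3: a→h (+7) — repeating every 2. It's a Vigenère-style cipher with numeric key [9,7]: position i shifts by key[i mod 2].
Reversing it on jyavf: j−9=a, y−7=r, a−9=r, v−7=o, f−9=w.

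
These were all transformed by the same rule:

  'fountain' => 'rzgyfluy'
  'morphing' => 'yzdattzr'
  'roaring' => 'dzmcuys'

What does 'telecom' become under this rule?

Shifts by position in fountain: pos 0: f→r (+12), pos 1: o→z (+11), pos 2: u→g (+12), pos 3: n→y (+11) — repeating every 2. It's a Vigenère-style cipher with numeric key [12,11]: position i shifts by key[i mod 2].
On telecom: t+12=f, e+11=p, l+12=x, e+11=p, c+12=o, o+11=z, m+12=y.

fpxpozy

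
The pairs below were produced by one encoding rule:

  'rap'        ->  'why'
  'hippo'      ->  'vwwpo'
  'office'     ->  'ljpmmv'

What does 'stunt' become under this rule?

The output letters match the input read backwards, each shifted +7: rap reversed is par. Read the word backwards and shift each letter +7.
On stunt: reverse → tnuts; then shift: t+7=a, n+7=u, u+7=b, t+7=a, s+7=z.

aubaz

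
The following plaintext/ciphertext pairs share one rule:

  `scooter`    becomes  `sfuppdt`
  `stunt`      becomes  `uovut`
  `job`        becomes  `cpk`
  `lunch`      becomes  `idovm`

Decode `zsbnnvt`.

The output letters match the input read backwards, each shifted +1: scooter reversed is retoocs. The word is reversed, then every letter is shifted forward by 1.
Undoing it on zsbnnvt: shift back: z−1=y, s−1=r, b−1=a, n−1=m, n−1=m, v−1=u, t−1=s → yrammus; then reverse → summary.

summary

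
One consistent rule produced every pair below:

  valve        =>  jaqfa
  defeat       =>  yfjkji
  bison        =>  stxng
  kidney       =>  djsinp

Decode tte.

The word is reversed, then every letter is shifted forward by 5.
Reversing it on tte: shift back: t−5=o, t−5=o, e−5=z → ooz; then reverse → zoo.

zoo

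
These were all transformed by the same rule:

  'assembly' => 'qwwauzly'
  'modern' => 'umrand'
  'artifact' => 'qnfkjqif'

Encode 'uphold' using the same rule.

a(0)→q(16) and s(18)→w(22) fit y≡9x+16 (mod 26); the inverse of 9 mod 26 is 3. Each letter's alphabet position (a=0..z=25) is mapped through 9·x+16 mod 26 — an affine cipher.
On uphold: u(20)→9·20+16≡14=o; p(15)→9·15+16≡21=v; h(7)→9·7+16≡1=b; o(14)→9·14+16≡12=m; l(11)→9·11+16≡11=l; d(3)→9·3+16≡17=r (all mod 26).

ovbmlr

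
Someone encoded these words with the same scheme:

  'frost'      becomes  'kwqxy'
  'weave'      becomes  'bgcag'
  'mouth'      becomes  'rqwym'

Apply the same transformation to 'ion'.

The shift depends on letter class: consonant f→k is +5, but vowel o→q is +2. Two shifts are in play — +2 for a/e/i/o/u, +5 for every other letter.
For ion: i(vowel)+2=k, o(vowel)+2=q, n(cons)+5=s.

kqs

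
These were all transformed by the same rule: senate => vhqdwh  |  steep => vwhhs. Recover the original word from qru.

nor

Compare letters: s→v is +3, e→h is +3, n→q is +3 — a constant shift. It's a constant shift of +3 (ROT3).
Decoding qru: q−3=n, r−3=o, u−3=r.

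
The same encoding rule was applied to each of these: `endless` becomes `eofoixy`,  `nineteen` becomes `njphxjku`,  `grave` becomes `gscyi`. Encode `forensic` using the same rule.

In endless: e→e is +0, n→o is +1, d→f is +2, l→o is +3 — the shift increases by 1 each position. Each letter shifts forward by its position index (0, 1, 2, …) — the shift grows by one for each successive letter.
On forensic: f+0=f, o+1=p, r+2=t, e+3=h, n+4=r, s+5=x, i+6=o, c+7=j.

fpthrxoj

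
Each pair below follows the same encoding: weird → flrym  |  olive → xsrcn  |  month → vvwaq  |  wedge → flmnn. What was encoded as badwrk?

stupid

Shifts by position in weird: pos 0: w→f (+9), pos 1: e→l (+7), pos 2: i→r (+9), pos 3: r→y (+7) — repeating every 2. A repeating key of period 2 is used — shifts +9, +7 over and over.
Reversing it on badwrk: b−9=s, a−7=t, d−9=u, w−7=p, r−9=i, k−7=d.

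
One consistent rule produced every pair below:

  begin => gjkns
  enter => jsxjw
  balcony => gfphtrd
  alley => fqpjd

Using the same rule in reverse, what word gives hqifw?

clear

It's a Vigenère-style cipher with numeric key [5,5,4]: position i shifts by key[i mod 3].
Decoding hqifw: h−5=c, q−5=l, i−4=e, f−5=a, w−5=r.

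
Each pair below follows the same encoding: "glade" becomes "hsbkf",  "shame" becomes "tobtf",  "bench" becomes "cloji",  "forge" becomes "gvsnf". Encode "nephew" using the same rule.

Shifts by position in glade: pos 0: g→h (+1), pos 1: l→s (+7), pos 2: a→b (+1), pos 3: d→k (+7) — repeating every 2. The shifts repeat in a cycle of length 2: positions 0,1,… shift by +1, +7, then the pattern repeats.
Applying it to nephew: n+1=o, e+7=l, p+1=q, h+7=o, e+1=f, w+7=d.

olqofd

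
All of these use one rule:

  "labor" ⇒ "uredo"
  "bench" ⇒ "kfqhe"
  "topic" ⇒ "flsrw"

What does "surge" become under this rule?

hjuxv

Read the word backwards and shift each letter +3.
Applying it to surge: reverse → egrus; then shift: e+3=h, g+3=j, r+3=u, u+3=x, s+3=v.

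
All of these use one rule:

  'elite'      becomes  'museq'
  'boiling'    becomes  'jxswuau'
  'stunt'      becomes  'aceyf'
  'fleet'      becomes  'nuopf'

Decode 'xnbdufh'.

persist

In elite: e→m is +8, l→u is +9, i→s is +10, t→e is +11 — the shift increases by 1 each position. Each letter shifts forward by (position + 8), i.e. 8, 9, 10, … — the shift grows by one for each successive letter.
Undoing it on xnbdufh: x−8=p, n−9=e, b−10=r, d−11=s, u−12=i, f−13=s, h−14=t.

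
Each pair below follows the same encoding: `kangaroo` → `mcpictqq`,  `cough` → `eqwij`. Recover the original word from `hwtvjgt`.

further

Compare letters: k→m is +2, a→c is +2, n→p is +2 — a constant shift. Each letter is shifted forward by 2 in the alphabet (a Caesar shift of +2).
Reversing it on hwtvjgt: h−2=f, w−2=u, t−2=r, v−2=t, j−2=h, g−2=e, t−2=r.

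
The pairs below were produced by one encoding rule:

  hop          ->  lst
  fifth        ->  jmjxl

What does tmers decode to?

Compare letters: h→l is +4, o→s is +4, p→t is +4 — a constant shift. Every letter moves 4 places later in the alphabet, wrapping around z→a.
Undoing it on tmers: t−4=p, m−4=i, e−4=a, r−4=n, s−4=o.

piano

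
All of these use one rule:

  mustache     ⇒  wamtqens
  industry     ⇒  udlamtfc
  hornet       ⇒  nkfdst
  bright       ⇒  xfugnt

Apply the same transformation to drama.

lfqwq

m(12)→w(22) and u(20)→a(0) fit y≡7x+16 (mod 26); the inverse of 7 mod 26 is 15. Each letter's alphabet position (a=0..z=25) is mapped through 7·x+16 mod 26 — an affine cipher.
For drama: d(3)→7·3+16≡11=l; r(17)→7·17+16≡5=f; a(0)→7·0+16≡16=q; m(12)→7·12+16≡22=w; a(0)→7·0+16≡16=q (all mod 26).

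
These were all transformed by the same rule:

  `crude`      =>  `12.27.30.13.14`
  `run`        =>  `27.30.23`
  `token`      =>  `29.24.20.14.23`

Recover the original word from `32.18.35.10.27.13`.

wizard

Letters become their 1-based position plus 9 (so a→10, b→11, …).
Reversing it on 32.18.35.10.27.13: 32→(32−9)÷1=23=w, 18→(18−9)÷1=9=i, 35→(35−9)÷1=26=z, 10→(10−9)÷1=1=a, 27→(27−9)÷1=18=r, 13→(13−9)÷1=4=d.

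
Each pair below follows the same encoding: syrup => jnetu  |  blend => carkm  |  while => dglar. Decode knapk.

nylon

s(18)→j(9) and y(24)→n(13) fit y≡5x+23 (mod 26); the inverse of 5 mod 26 is 21. Each letter's alphabet position (a=0..z=25) is mapped through 5·x+23 mod 26 — an affine cipher.
Reversing it on knapk: k(10)→21·(10−23)≡13=n; n(13)→21·(13−23)≡24=y; a(0)→21·(0−23)≡11=l; p(15)→21·(15−23)≡14=o; k(10)→21·(10−23)≡13=n (all mod 26).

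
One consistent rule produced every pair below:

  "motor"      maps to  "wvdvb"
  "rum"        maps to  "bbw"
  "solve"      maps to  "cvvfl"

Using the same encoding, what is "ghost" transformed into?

qrvcd

The shift depends on letter class: consonant m→w is +10, but vowel o→v is +7. Vowels shift forward by 7 and consonants shift forward by 10.
Applying it to ghost: g(cons)+10=q, h(cons)+10=r, o(vowel)+7=v, s(cons)+10=c, t(cons)+10=d.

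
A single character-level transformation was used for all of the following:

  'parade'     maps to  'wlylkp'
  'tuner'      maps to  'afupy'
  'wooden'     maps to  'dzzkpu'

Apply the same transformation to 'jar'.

The shift depends on letter class: consonant p→w is +7, but vowel a→l is +11. Two shifts are in play — +11 for a/e/i/o/u, +7 for every other letter.
Applying it to jar: j(cons)+7=q, a(vowel)+11=l, r(cons)+7=y.

qly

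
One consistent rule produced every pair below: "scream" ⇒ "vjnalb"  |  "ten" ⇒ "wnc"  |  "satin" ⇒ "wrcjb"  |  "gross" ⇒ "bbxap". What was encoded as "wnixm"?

The word is reversed, then every letter is shifted forward by 9.
Reversing it on wnixm: shift back: w−9=n, n−9=e, i−9=z, x−9=o, m−9=d → nezod; then reverse → dozen.

dozen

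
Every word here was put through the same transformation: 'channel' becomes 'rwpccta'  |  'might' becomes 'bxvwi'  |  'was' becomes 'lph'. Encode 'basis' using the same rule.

qphxh

It's a constant shift of +15 (ROT15).
On basis: b+15=q, a+15=p, s+15=h, i+15=x, s+15=h.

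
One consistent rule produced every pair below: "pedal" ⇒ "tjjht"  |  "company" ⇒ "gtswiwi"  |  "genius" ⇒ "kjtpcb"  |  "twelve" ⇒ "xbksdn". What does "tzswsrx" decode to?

pumpkin

In pedal: p→t is +4, e→j is +5, d→j is +6, a→h is +7 — the shift increases by 1 each position. Letter i (0-indexed) is shifted by i+4, so successive shifts are 4, 5, 6, ….
Decoding tzswsrx: t−4=p, z−5=u, s−6=m, w−7=p, s−8=k, r−9=i, x−10=n.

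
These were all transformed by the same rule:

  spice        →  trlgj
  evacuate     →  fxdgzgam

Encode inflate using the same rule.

jpipfzl

In spice: s→t is +1, p→r is +2, i→l is +3, c→g is +4 — the shift increases by 1 each position. Each letter shifts forward by (position + 1), i.e. 1, 2, 3, … — the shift grows by one for each successive letter.
For inflate: i+1=j, n+2=p, f+3=i, l+4=p, a+5=f, t+6=z, e+7=l.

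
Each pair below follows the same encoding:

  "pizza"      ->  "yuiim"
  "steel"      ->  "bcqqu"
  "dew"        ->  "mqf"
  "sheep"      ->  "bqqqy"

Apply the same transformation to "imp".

uvy

The shift depends on letter class: consonant p→y is +9, but vowel i→u is +12. The rule splits by letter class: vowels +12, consonants +9.
On imp: i(vowel)+12=u, m(cons)+9=v, p(cons)+9=y.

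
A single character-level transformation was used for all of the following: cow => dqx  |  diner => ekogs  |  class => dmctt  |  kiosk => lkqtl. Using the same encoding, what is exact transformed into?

gycdu

The shift depends on letter class: consonant c→d is +1, but vowel o→q is +2. The rule splits by letter class: vowels +2, consonants +1.
On exact: e(vowel)+2=g, x(cons)+1=y, a(vowel)+2=c, c(cons)+1=d, t(cons)+1=u.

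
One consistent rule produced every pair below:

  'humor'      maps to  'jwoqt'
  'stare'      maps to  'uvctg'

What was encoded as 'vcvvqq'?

tattoo

Compare letters: h→j is +2, u→w is +2, m→o is +2 — a constant shift. This is a Caesar cipher with shift 2.
Reversing it on vcvvqq: v−2=t, c−2=a, v−2=t, v−2=t, q−2=o, q−2=o.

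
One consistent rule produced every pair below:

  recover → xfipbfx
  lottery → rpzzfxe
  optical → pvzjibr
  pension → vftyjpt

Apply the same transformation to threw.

znxfc

Vowels shift forward by 1 and consonants shift forward by 6.
Applying it to threw: t(cons)+6=z, h(cons)+6=n, r(cons)+6=x, e(vowel)+1=f, w(cons)+6=c.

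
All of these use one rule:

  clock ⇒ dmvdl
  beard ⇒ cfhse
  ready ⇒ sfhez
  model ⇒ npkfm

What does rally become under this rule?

sbsmz

A repeating key of period 3 is used — shifts +1, +1, +7 over and over.
On rally: r+1=s, a+1=b, l+7=s, l+1=m, y+1=z.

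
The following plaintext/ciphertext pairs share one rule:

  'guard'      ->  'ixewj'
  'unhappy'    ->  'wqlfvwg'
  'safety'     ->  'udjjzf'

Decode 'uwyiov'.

The shift increases by 1 at each position, starting from +2: 2, 3, 4, ….
Decoding uwyiov: u−2=s, w−3=t, y−4=u, i−5=d, o−6=i, v−7=o.

studio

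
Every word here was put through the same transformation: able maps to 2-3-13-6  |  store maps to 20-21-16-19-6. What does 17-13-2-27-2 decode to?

plaza

Each letter is replaced by its alphabet position (a=1..z=26) + 1.
Undoing it on 17-13-2-27-2: 17→(17−1)÷1=16=p, 13→(13−1)÷1=12=l, 2→(2−1)÷1=1=a, 27→(27−1)÷1=26=z, 2→(2−1)÷1=1=a.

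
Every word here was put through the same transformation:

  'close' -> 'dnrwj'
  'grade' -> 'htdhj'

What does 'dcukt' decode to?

In close: c→d is +1, l→n is +2, o→r is +3, s→w is +4 — the shift increases by 1 each position. The shift increases by 1 at each position, starting from +1: 1, 2, 3, ….
Undoing it on dcukt: d−1=c, c−2=a, u−3=r, k−4=g, t−5=o.

cargo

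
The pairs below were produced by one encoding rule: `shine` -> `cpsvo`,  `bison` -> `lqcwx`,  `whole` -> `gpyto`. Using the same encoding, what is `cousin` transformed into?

Shifts by position in shine: pos 0: s→c (+10), pos 1: h→p (+8), pos 2: i→s (+10), pos 3: n→v (+8) — repeating every 2. The shifts repeat in a cycle of length 2: positions 0,1,… shift by +10, +8, then the pattern repeats.
Applying it to cousin: c+10=m, o+8=w, u+10=e, s+8=a, i+10=s, n+8=v.

mweasv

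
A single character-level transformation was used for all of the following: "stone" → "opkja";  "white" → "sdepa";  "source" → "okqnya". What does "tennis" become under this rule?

pajjeo

Compare letters: s→o is +22, t→p is +22, o→k is +22 — a constant shift. Every letter moves 22 places later in the alphabet, wrapping around z→a.
Applying it to tennis: t+22=p, e+22=a, n+22=j, n+22=j, i+22=e, s+22=o.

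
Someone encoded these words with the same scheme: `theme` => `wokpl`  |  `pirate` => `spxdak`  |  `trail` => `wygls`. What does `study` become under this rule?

vaagf

Shifts by position in theme: pos 0: t→w (+3), pos 1: h→o (+7), pos 2: e→k (+6), pos 3: m→p (+3), pos 4: e→l (+7) — repeating every 3. It's a Vigenère-style cipher with numeric key [3,7,6]: position i shifts by key[i mod 3].
On study: s+3=v, t+7=a, u+6=a, d+3=g, y+7=f.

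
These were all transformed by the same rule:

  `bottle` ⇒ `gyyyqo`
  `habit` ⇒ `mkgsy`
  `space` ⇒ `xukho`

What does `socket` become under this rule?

The shift depends on letter class: consonant b→g is +5, but vowel o→y is +10. The rule splits by letter class: vowels +10, consonants +5.
Applying it to socket: s(cons)+5=x, o(vowel)+10=y, c(cons)+5=h, k(cons)+5=p, e(vowel)+10=o, t(cons)+5=y.

xyhpoy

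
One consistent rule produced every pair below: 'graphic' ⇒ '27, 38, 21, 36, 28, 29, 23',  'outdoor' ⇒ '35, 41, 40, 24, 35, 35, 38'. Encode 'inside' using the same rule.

g is letter #7 and maps to 27: an offset of 20. Letters become their 1-based position plus 20 (so a→21, b→22, …).
On inside: i=9→29, n=14→34, s=19→39, i=9→29, d=4→24, e=5→25.

29, 34, 39, 29, 24, 25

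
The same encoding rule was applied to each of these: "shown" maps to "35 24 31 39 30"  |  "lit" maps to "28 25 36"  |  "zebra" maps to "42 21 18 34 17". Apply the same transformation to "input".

25 30 32 37 36

s is letter #19 and maps to 35: an offset of 16. Letters become their 1-based position plus 16 (so a→17, b→18, …).
On input: i=9→25, n=14→30, p=16→32, u=21→37, t=20→36.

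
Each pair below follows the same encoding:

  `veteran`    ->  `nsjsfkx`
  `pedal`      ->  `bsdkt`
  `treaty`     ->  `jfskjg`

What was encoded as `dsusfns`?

v(21)→n(13) and e(4)→s(18) fit y≡15x+10 (mod 26); the inverse of 15 mod 26 is 7. Each letter's alphabet position (a=0..z=25) is mapped through 15·x+10 mod 26 — an affine cipher.
Decoding dsusfns: d(3)→7·(3−10)≡3=d; s(18)→7·(18−10)≡4=e; u(20)→7·(20−10)≡18=s; s(18)→7·(18−10)≡4=e; f(5)→7·(5−10)≡17=r; n(13)→7·(13−10)≡21=v; s(18)→7·(18−10)≡4=e (all mod 26).

deserve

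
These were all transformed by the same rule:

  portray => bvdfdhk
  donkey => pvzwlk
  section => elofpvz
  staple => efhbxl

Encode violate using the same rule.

hpvxhfl

Two shifts are in play — +7 for a/e/i/o/u, +12 for every other letter.
Applying it to violate: v(cons)+12=h, i(vowel)+7=p, o(vowel)+7=v, l(cons)+12=x, a(vowel)+7=h, t(cons)+12=f, e(vowel)+7=l.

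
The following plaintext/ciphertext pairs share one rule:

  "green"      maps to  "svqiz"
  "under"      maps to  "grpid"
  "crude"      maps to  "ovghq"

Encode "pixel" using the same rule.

bmjix

Shifts by position in green: pos 0: g→s (+12), pos 1: r→v (+4), pos 2: e→q (+12), pos 3: e→i (+4) — repeating every 2. The shifts repeat in a cycle of length 2: positions 0,1,… shift by +12, +4, then the pattern repeats.
For pixel: p+12=b, i+4=m, x+12=j, e+4=i, l+12=x.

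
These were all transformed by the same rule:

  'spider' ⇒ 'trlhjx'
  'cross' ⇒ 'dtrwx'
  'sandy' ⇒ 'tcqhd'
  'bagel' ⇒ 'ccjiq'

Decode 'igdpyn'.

health

In spider: s→t is +1, p→r is +2, i→l is +3, d→h is +4 — the shift increases by 1 each position. Each letter shifts forward by (position + 1), i.e. 1, 2, 3, … — the shift grows by one for each successive letter.
Undoing it on igdpyn: i−1=h, g−2=e, d−3=a, p−4=l, y−5=t, n−6=h.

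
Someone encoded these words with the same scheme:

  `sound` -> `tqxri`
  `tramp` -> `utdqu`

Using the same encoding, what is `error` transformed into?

ftusw

Letter i (0-indexed) is shifted by i+1, so successive shifts are 1, 2, 3, ….
Applying it to error: e+1=f, r+2=t, r+3=u, o+4=s, r+5=w.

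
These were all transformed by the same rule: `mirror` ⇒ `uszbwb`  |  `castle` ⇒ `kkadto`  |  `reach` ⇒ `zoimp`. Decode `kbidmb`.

It's a Vigenère-style cipher with numeric key [8,10]: position i shifts by key[i mod 2].
Undoing it on kbidmb: k−8=c, b−10=r, i−8=a, d−10=t, m−8=e, b−10=r.

crater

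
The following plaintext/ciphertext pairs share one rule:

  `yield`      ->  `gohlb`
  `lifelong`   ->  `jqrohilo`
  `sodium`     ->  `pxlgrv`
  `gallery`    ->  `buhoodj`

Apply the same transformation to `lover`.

uhyro

The word is reversed, then every letter is shifted forward by 3.
Applying it to lover: reverse → revol; then shift: r+3=u, e+3=h, v+3=y, o+3=r, l+3=o.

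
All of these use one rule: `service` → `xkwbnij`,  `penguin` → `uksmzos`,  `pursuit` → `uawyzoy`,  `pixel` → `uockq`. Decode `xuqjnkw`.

Shifts by position in service: pos 0: s→x (+5), pos 1: e→k (+6), pos 2: r→w (+5), pos 3: v→b (+6) — repeating every 2. A repeating key of period 2 is used — shifts +5, +6 over and over.
Undoing it on xuqjnkw: x−5=s, u−6=o, q−5=l, j−6=d, n−5=i, k−6=e, w−5=r.

soldier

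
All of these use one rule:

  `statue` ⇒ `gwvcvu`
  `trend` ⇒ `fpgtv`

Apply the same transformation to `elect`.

vegng

Two steps: reverse the string, then apply a Caesar shift of +2.
For elect: reverse → tcele; then shift: t+2=v, c+2=e, e+2=g, l+2=n, e+2=g.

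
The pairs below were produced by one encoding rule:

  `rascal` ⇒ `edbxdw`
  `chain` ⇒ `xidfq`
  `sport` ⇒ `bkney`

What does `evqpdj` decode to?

r(17)→e(4) and a(0)→d(3) fit y≡23x+3 (mod 26); the inverse of 23 mod 26 is 17. Treating letters as 0–25, the rule is x ↦ 23x + 3 (mod 26).
Reversing it on evqpdj: e(4)→17·(4−3)≡17=r; v(21)→17·(21−3)≡20=u; q(16)→17·(16−3)≡13=n; p(15)→17·(15−3)≡22=w; d(3)→17·(3−3)≡0=a; j(9)→17·(9−3)≡24=y (all mod 26).

runway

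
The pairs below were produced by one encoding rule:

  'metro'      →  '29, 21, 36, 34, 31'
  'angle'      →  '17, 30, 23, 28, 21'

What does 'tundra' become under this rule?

m is letter #13 and maps to 29: an offset of 16. Letters become their 1-based position plus 16 (so a→17, b→18, …).
On tundra: t=20→36, u=21→37, n=14→30, d=4→20, r=18→34, a=1→17.

36, 37, 30, 20, 34, 17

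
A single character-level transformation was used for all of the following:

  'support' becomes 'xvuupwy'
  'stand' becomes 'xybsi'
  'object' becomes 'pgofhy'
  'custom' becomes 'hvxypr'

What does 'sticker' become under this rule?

Two shifts are in play — +1 for a/e/i/o/u, +5 for every other letter.
Applying it to sticker: s(cons)+5=x, t(cons)+5=y, i(vowel)+1=j, c(cons)+5=h, k(cons)+5=p, e(vowel)+1=f, r(cons)+5=w.

xyjhpfw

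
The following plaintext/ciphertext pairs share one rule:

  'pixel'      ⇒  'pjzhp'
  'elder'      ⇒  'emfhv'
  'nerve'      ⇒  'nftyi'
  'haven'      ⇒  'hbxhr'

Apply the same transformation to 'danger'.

The shift increases by 1 at each position, starting from +0: 0, 1, 2, ….
Applying it to danger: d+0=d, a+1=b, n+2=p, g+3=j, e+4=i, r+5=w.

dbpjiw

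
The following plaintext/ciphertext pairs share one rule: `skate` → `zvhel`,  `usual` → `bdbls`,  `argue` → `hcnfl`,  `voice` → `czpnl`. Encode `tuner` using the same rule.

afupy

Shifts by position in skate: pos 0: s→z (+7), pos 1: k→v (+11), pos 2: a→h (+7), pos 3: t→e (+11) — repeating every 2. A repeating key of period 2 is used — shifts +7, +11 over and over.
Applying it to tuner: t+7=a, u+11=f, n+7=u, e+11=p, r+7=y.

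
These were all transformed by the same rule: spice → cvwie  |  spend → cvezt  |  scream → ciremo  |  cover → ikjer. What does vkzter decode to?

ponder

s(18)→c(2) and p(15)→v(21) fit y≡11x+12 (mod 26); the inverse of 11 mod 26 is 19. This is an affine cipher: with a=0,…,z=25, each position x becomes (11x+12) mod 26.
Decoding vkzter: v(21)→19·(21−12)≡15=p; k(10)→19·(10−12)≡14=o; z(25)→19·(25−12)≡13=n; t(19)→19·(19−12)≡3=d; e(4)→19·(4−12)≡4=e; r(17)→19·(17−12)≡17=r (all mod 26).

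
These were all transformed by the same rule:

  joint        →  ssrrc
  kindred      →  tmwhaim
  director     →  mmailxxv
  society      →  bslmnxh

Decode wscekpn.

notable

A repeating key of period 2 is used — shifts +9, +4 over and over.
Undoing it on wscekpn: w−9=n, s−4=o, c−9=t, e−4=a, k−9=b, p−4=l, n−9=e.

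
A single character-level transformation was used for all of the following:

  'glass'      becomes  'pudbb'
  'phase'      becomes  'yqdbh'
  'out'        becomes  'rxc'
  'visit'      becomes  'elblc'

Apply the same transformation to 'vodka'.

The shift depends on letter class: consonant g→p is +9, but vowel a→d is +3. The rule splits by letter class: vowels +3, consonants +9.
On vodka: v(cons)+9=e, o(vowel)+3=r, d(cons)+9=m, k(cons)+9=t, a(vowel)+3=d.

ermtd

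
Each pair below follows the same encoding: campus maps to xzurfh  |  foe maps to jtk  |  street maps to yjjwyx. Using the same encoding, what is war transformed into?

The output letters match the input read backwards, each shifted +5: campus reversed is supmac. The word is reversed, then every letter is shifted forward by 5.
For war: reverse → raw; then shift: r+5=w, a+5=f, w+5=b.

wfb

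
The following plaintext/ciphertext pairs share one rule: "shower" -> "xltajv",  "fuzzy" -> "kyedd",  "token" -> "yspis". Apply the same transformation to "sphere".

xtmiwi

A repeating key of period 2 is used — shifts +5, +4 over and over.
Applying it to sphere: s+5=x, p+4=t, h+5=m, e+4=i, r+5=w, e+4=i.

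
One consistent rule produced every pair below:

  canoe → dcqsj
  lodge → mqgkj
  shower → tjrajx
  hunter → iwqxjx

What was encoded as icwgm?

The shift increases by 1 at each position, starting from +1: 1, 2, 3, ….
Undoing it on icwgm: i−1=h, c−2=a, w−3=t, g−4=c, m−5=h.

hatch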